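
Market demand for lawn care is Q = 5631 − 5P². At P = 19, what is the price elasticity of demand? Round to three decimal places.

At P = 19, Q = 3826.
dQ/dP = −10P = -190.
ε = (dQ/dP)(P/Q) = (-190)(19/3826).

-0.944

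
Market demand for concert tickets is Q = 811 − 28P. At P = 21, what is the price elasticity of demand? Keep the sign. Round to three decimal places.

At P = 21, Q = 223.
dQ/dP = −28.
ε = (dQ/dP)(P/Q) = (-28)(21/223).

-2.637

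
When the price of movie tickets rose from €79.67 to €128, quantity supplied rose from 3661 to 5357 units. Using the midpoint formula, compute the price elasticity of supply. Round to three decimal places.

ΔQ = 5357 − 3661 = 1696; ΔP = 128 − 79.67 = 48.33.
Midpoints: P̄ = 103.84, Q̄ = 4509.0.
ε_s = (ΔQ/ΔP)(P̄/Q̄) = (1696/48.33)(103.84/4509.0).

0.808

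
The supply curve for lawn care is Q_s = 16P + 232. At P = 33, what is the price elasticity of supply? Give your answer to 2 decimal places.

At P = 33, Q_s = 760.
dQ_s/dP = 16.
ε_s = (dQ_s/dP)(P/Q_s) = (16)(33/760).

0.69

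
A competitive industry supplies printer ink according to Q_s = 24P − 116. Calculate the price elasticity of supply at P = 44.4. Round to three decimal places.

At P = 44.4, Q_s = 949.60.
dQ_s/dP = 24.
ε_s = (dQ_s/dP)(P/Q_s) = (24)(44.4/949.60).

1.122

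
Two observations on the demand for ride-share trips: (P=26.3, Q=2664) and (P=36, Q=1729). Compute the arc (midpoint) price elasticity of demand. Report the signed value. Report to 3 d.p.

ΔQ = 1729 − 2664 = -935; ΔP = 36 − 26.3 = 9.7.
Midpoints: P̄ = 31.15, Q̄ = 2196.5.
ε = (ΔQ/ΔP)(P̄/Q̄) = (-935/9.7)(31.15/2196.5).

-1.367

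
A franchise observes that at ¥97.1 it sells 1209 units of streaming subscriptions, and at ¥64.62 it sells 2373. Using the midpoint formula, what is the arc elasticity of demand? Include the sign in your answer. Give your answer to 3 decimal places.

-1.618

ΔQ = 2373 − 1209 = 1164; ΔP = 64.62 − 97.1 = -32.48.
Midpoints: P̄ = 80.86, Q̄ = 1791.0.
ε = (ΔQ/ΔP)(P̄/Q̄) = (1164/-32.48)(80.86/1791.0).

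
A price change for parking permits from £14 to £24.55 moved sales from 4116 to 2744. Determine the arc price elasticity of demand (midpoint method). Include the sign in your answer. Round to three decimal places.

ΔQ = 2744 − 4116 = -1372; ΔP = 24.55 − 14 = 10.55.
Midpoints: P̄ = 19.27, Q̄ = 3430.0.
ε = (ΔQ/ΔP)(P̄/Q̄) = (-1372/10.55)(19.27/3430.0).

-0.731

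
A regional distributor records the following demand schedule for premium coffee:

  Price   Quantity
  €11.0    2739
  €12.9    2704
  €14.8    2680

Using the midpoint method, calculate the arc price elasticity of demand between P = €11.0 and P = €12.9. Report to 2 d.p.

At P = 11.0, Q = 2739; at P = 12.9, Q = 2704.
ΔQ = -35, ΔP = 1.9. Midpoints: P̄ = 11.95, Q̄ = 2721.5.
ε = (ΔQ/ΔP)(P̄/Q̄) = (-35/1.9)(11.95/2721.5).

-0.08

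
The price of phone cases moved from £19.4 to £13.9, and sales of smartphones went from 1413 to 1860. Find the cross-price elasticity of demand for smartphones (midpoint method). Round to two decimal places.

ΔQ_x = 1860 − 1413 = 447; ΔP_y = 13.9 − 19.4 = -5.5.
Midpoints: P̄_y = 16.65, Q̄_x = 1636.5.
ε_xy = (ΔQ_x/ΔP_y)(P̄_y/Q̄_x) = (447/-5.5)(16.65/1636.5).

-0.83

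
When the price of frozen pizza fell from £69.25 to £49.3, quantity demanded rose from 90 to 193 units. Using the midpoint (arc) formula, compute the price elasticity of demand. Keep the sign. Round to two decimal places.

ΔQ = 193 − 90 = 103; ΔP = 49.3 − 69.25 = -19.95.
Midpoints: P̄ = 59.27, Q̄ = 141.5.
ε = (ΔQ/ΔP)(P̄/Q̄) = (103/-19.95)(59.27/141.5).

-2.16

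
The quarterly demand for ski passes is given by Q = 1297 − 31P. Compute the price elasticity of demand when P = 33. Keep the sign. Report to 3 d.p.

-3.734

At P = 33, Q = 274.
dQ/dP = −31.
ε = (dQ/dP)(P/Q) = (-31)(33/274).
|ε| > 1, so demand is elastic at this price.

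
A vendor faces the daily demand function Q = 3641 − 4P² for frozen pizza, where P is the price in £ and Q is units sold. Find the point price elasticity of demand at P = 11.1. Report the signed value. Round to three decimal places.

At P = 11.1, Q = 3148.160.
dQ/dP = −8P = -88.800.
ε = (dQ/dP)(P/Q) = (-88.800)(11.1/3148.160).
|ε| < 1, so demand is inelastic at this price.

-0.313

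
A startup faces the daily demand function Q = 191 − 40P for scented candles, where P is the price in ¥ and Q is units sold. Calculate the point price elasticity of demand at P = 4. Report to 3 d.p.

-5.161

At P = 4, Q = 31.
dQ/dP = −40.
ε = (dQ/dP)(P/Q) = (-40)(4/31).
|ε| > 1, so demand is elastic at this price.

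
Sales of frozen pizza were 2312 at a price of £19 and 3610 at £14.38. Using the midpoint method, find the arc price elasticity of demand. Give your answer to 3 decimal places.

-1.584

ΔQ = 3610 − 2312 = 1298; ΔP = 14.38 − 19 = -4.62.
Midpoints: P̄ = 16.69, Q̄ = 2961.0.
ε = (ΔQ/ΔP)(P̄/Q̄) = (1298/-4.62)(16.69/2961.0).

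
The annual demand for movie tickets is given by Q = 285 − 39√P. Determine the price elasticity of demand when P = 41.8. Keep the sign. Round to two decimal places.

-3.84

At P = 41.8, Q = 32.854.
dQ/dP = −39/(2√P) = -3.016.
ε = (dQ/dP)(P/Q) = (-3.016)(41.8/32.854).
|ε| > 1, so demand is elastic at this price.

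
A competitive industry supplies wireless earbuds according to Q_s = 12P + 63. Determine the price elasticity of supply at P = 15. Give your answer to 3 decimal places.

At P = 15, Q_s = 243.
dQ_s/dP = 12.
ε_s = (dQ_s/dP)(P/Q_s) = (12)(15/243).

0.741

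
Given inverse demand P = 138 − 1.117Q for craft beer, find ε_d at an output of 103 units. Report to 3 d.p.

-0.199

At Q = 103, P = 138 − 1.117(103) = 22.95.
dP/dQ = −1.117, so dQ/dP = 1/(−1.117) = -0.895.
ε = (dQ/dP)(P/Q) = (-0.895)(22.95/103).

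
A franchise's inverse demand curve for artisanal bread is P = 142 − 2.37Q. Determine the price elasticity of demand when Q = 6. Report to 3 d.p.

-8.986

At Q = 6, P = 142 − 2.37(6) = 127.78.
dP/dQ = −2.37, so dQ/dP = 1/(−2.37) = -0.422.
ε = (dQ/dP)(P/Q) = (-0.422)(127.78/6).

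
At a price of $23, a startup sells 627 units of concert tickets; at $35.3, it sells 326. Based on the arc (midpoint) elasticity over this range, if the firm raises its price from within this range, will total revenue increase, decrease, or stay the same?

decrease

Arc ε = (-301/12.3)(29.15/476.5) ≈ -1.497.
|ε| = 1.50 > 1, so demand is elastic. A price rise therefore reduces total revenue.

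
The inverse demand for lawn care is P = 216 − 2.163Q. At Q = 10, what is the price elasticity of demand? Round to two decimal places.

-8.99

At Q = 10, P = 216 − 2.163(10) = 194.37.
dP/dQ = −2.163, so dQ/dP = 1/(−2.163) = -0.462.
ε = (dQ/dP)(P/Q) = (-0.462)(194.37/10).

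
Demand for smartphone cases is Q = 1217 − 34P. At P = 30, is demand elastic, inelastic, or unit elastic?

elastic

Q = 197, dQ/dP = -34.
ε = (dQ/dP)(P/Q) ≈ -5.178.
|ε| = 5.18 > 1.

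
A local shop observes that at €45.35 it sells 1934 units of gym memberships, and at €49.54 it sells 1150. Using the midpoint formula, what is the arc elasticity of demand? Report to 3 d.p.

ΔQ = 1150 − 1934 = -784; ΔP = 49.54 − 45.35 = 4.19.
Midpoints: P̄ = 47.45, Q̄ = 1542.0.
ε = (ΔQ/ΔP)(P̄/Q̄) = (-784/4.19)(47.45/1542.0).

-5.757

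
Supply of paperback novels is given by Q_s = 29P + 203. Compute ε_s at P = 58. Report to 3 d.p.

At P = 58, Q_s = 1885.
dQ_s/dP = 29.
ε_s = (dQ_s/dP)(P/Q_s) = (29)(58/1885).

0.892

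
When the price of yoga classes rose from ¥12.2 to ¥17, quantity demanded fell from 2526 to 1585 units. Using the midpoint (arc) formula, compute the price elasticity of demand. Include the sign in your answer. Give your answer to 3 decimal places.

-1.392

ΔQ = 1585 − 2526 = -941; ΔP = 17 − 12.2 = 4.8.
Midpoints: P̄ = 14.60, Q̄ = 2055.5.
ε = (ΔQ/ΔP)(P̄/Q̄) = (-941/4.8)(14.60/2055.5).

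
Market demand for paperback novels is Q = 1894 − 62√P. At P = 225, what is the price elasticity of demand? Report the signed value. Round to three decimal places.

-0.482

At P = 225, Q = 964.
dQ/dP = −62/(2√P) = -2.067.
ε = (dQ/dP)(P/Q) = (-2.067)(225/964).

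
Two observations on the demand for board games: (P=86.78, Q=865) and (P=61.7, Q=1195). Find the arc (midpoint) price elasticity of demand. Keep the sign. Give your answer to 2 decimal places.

-0.95

ΔQ = 1195 − 865 = 330; ΔP = 61.7 − 86.78 = -25.08.
Midpoints: P̄ = 74.24, Q̄ = 1030.0.
ε = (ΔQ/ΔP)(P̄/Q̄) = (330/-25.08)(74.24/1030.0).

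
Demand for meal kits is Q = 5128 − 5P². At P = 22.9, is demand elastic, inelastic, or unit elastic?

Q = 2505.950, dQ/dP = -229.
ε = (dQ/dP)(P/Q) ≈ -2.093.
|ε| = 2.09 > 1.

elastic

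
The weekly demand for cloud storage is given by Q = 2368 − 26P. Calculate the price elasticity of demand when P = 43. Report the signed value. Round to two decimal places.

-0.89

At P = 43, Q = 1250.
dQ/dP = −26.
ε = (dQ/dP)(P/Q) = (-26)(43/1250).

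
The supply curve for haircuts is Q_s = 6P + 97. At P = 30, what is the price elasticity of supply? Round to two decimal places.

0.65

At P = 30, Q_s = 277.
dQ_s/dP = 6.
ε_s = (dQ_s/dP)(P/Q_s) = (6)(30/277).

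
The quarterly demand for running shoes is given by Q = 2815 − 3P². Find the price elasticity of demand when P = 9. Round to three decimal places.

-0.189

At P = 9, Q = 2572.
dQ/dP = −6P = -54.
ε = (dQ/dP)(P/Q) = (-54)(9/2572).
|ε| < 1, so demand is inelastic at this price.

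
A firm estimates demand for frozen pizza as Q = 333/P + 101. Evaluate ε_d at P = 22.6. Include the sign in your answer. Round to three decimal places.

At P = 22.6, Q = 115.735.
dQ/dP = −333/P² = -0.652.
ε = (dQ/dP)(P/Q) = (-0.652)(22.6/115.735).
|ε| < 1, so demand is inelastic at this price.

-0.127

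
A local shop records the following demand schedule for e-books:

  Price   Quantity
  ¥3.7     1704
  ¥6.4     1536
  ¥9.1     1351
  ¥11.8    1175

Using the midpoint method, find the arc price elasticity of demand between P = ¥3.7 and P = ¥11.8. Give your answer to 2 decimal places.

At P = 3.7, Q = 1704; at P = 11.8, Q = 1175.
ΔQ = -529, ΔP = 8.1. Midpoints: P̄ = 7.75, Q̄ = 1439.5.
ε = (ΔQ/ΔP)(P̄/Q̄) = (-529/8.1)(7.75/1439.5).

-0.35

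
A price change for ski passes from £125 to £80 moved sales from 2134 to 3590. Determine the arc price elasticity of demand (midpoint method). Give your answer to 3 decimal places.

ΔQ = 3590 − 2134 = 1456; ΔP = 80 − 125 = -45.
Midpoints: P̄ = 102.50, Q̄ = 2862.0.
ε = (ΔQ/ΔP)(P̄/Q̄) = (1456/-45)(102.50/2862.0).

-1.159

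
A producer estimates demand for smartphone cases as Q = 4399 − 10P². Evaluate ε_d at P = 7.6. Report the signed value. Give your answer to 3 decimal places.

-0.302

At P = 7.6, Q = 3821.400.
dQ/dP = −20P = -152.
ε = (dQ/dP)(P/Q) = (-152)(7.6/3821.400).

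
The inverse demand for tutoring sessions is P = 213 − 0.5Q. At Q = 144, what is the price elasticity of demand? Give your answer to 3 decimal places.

At Q = 144, P = 213 − 0.5(144) = 141.00.
dP/dQ = −0.5, so dQ/dP = 1/(−0.5) = -2.000.
ε = (dQ/dP)(P/Q) = (-2.000)(141.00/144).

-1.958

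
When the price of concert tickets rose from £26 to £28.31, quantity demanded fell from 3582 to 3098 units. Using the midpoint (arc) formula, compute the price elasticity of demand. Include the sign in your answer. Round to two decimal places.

ΔQ = 3098 − 3582 = -484; ΔP = 28.31 − 26 = 2.31.
Midpoints: P̄ = 27.16, Q̄ = 3340.0.
ε = (ΔQ/ΔP)(P̄/Q̄) = (-484/2.31)(27.16/3340.0).

-1.70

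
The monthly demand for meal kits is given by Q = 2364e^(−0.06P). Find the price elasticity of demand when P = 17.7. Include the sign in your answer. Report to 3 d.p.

At P = 17.7, Q = 817.385.
dQ/dP = −0.06·2364e^(−0.06P) = −0.06Q = -49.043.
ε = (dQ/dP)(P/Q) = (-49.043)(17.7/817.385).
|ε| > 1, so demand is elastic at this price.

-1.062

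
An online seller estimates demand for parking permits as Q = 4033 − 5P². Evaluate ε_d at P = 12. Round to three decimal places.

-0.435

At P = 12, Q = 3313.
dQ/dP = −10P = -120.
ε = (dQ/dP)(P/Q) = (-120)(12/3313).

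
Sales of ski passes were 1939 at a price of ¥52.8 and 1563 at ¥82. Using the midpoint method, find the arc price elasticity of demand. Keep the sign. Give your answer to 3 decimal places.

-0.496

ΔQ = 1563 − 1939 = -376; ΔP = 82 − 52.8 = 29.2.
Midpoints: P̄ = 67.40, Q̄ = 1751.0.
ε = (ΔQ/ΔP)(P̄/Q̄) = (-376/29.2)(67.40/1751.0).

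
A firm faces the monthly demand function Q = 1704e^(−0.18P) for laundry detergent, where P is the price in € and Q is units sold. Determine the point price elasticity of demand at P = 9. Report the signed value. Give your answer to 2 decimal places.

At P = 9, Q = 337.219.
dQ/dP = −0.18·1704e^(−0.18P) = −0.18Q = -60.699.
ε = (dQ/dP)(P/Q) = (-60.699)(9/337.219).

-1.62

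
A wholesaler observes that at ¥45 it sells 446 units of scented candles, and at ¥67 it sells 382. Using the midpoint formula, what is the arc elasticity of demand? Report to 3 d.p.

-0.394

ΔQ = 382 − 446 = -64; ΔP = 67 − 45 = 22.
Midpoints: P̄ = 56.00, Q̄ = 414.0.
ε = (ΔQ/ΔP)(P̄/Q̄) = (-64/22)(56.00/414.0).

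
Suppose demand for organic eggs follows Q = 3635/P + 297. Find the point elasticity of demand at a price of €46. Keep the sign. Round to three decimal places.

At P = 46, Q = 376.022.
dQ/dP = −3635/P² = -1.718.
ε = (dQ/dP)(P/Q) = (-1.718)(46/376.022).

-0.210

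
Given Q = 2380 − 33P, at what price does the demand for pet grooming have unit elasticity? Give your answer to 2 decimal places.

36.06

For linear demand Q = a − bP, ε = −bP/(a − bP). |ε| = 1 when bP = a − bP, i.e. P = a/(2b).
P = 2380/(2·33) = 2380/66 = 36.0606.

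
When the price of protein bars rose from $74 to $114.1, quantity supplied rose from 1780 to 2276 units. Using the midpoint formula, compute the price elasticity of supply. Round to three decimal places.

ΔQ = 2276 − 1780 = 496; ΔP = 114.1 − 74 = 40.1.
Midpoints: P̄ = 94.05, Q̄ = 2028.0.
ε_s = (ΔQ/ΔP)(P̄/Q̄) = (496/40.1)(94.05/2028.0).

0.574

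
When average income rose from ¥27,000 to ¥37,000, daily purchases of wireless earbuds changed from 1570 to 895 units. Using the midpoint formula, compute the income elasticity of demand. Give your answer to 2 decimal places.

-1.75

ΔQ = -675, ΔI = 10000. Midpoints: Ī = 32,000, Q̄ = 1232.5.
ε_I = (ΔQ/ΔI)(Ī/Q̄) = (-675/10000)(32000/1232.5).
ε_I < 0, so the good is inferior.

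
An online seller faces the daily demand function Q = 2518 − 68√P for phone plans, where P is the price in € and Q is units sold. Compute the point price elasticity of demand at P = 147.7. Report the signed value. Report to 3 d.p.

At P = 147.7, Q = 1691.583.
dQ/dP = −68/(2√P) = -2.798.
ε = (dQ/dP)(P/Q) = (-2.798)(147.7/1691.583).

-0.244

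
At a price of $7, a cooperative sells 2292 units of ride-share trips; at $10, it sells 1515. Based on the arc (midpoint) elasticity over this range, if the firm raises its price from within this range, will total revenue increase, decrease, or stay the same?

Arc ε = (-777/3)(8.50/1903.5) ≈ -1.157.
|ε| = 1.16 > 1, so demand is elastic. A price rise therefore reduces total revenue.

decrease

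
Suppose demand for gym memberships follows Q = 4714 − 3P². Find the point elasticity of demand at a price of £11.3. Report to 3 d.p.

-0.177

At P = 11.3, Q = 4330.930.
dQ/dP = −6P = -67.800.
ε = (dQ/dP)(P/Q) = (-67.800)(11.3/4330.930).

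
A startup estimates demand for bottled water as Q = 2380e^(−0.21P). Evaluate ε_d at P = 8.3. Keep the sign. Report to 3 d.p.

At P = 8.3, Q = 416.487.
dQ/dP = −0.21·2380e^(−0.21P) = −0.21Q = -87.462.
ε = (dQ/dP)(P/Q) = (-87.462)(8.3/416.487).
|ε| > 1, so demand is elastic at this price.

-1.743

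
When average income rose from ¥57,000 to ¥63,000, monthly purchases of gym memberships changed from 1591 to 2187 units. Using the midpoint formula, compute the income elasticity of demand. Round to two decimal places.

3.16

ΔQ = 596, ΔI = 6000. Midpoints: Ī = 60,000, Q̄ = 1889.0.
ε_I = (ΔQ/ΔI)(Ī/Q̄) = (596/6000)(60000/1889.0).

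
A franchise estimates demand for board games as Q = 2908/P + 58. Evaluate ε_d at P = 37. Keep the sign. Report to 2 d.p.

-0.58

At P = 37, Q = 136.595.
dQ/dP = −2908/P² = -2.124.
ε = (dQ/dP)(P/Q) = (-2.124)(37/136.595).
|ε| < 1, so demand is inelastic at this price.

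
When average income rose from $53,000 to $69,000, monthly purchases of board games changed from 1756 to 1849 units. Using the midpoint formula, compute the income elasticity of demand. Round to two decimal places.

ΔQ = 93, ΔI = 16000. Midpoints: Ī = 61,000, Q̄ = 1802.5.
ε_I = (ΔQ/ΔI)(Ī/Q̄) = (93/16000)(61000/1802.5).
ε_I > 0, so the good is normal.

0.20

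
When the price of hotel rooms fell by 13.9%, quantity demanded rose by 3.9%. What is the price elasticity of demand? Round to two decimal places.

ε = %ΔQ / %ΔP = (3.9)/(-13.9) = -0.281.

-0.28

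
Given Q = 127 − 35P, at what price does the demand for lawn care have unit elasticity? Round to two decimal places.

For linear demand Q = a − bP, ε = −bP/(a − bP). |ε| = 1 when bP = a − bP, i.e. P = a/(2b).
P = 127/(2·35) = 127/70 = 1.8143.

1.81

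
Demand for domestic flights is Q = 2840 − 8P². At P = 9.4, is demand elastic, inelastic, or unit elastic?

inelastic

Q = 2133.120, dQ/dP = -150.400.
ε = (dQ/dP)(P/Q) ≈ -0.663.
|ε| = 0.66 < 1.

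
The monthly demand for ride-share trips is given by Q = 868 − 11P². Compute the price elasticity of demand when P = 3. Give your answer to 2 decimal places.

At P = 3, Q = 769.
dQ/dP = −22P = -66.
ε = (dQ/dP)(P/Q) = (-66)(3/769).
|ε| < 1, so demand is inelastic at this price.

-0.26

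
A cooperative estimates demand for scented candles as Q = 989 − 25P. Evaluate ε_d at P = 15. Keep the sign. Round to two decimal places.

-0.61

At P = 15, Q = 614.
dQ/dP = −25.
ε = (dQ/dP)(P/Q) = (-25)(15/614).
|ε| < 1, so demand is inelastic at this price.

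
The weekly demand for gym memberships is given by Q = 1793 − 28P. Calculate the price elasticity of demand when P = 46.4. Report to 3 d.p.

At P = 46.4, Q = 493.800.
dQ/dP = −28.
ε = (dQ/dP)(P/Q) = (-28)(46.4/493.800).

-2.631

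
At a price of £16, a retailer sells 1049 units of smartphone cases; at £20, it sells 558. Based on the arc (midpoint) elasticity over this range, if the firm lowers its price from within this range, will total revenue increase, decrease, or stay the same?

increase

Arc ε = (-491/4)(18.00/803.5) ≈ -2.750.
|ε| = 2.75 > 1, so demand is elastic. A price cut therefore raises total revenue.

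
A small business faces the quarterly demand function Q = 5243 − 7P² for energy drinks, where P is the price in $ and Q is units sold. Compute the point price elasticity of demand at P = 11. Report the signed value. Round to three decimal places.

At P = 11, Q = 4396.
dQ/dP = −14P = -154.
ε = (dQ/dP)(P/Q) = (-154)(11/4396).
|ε| < 1, so demand is inelastic at this price.

-0.385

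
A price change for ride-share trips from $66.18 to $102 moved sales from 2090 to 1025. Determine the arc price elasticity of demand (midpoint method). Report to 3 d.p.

-1.605

ΔQ = 1025 − 2090 = -1065; ΔP = 102 − 66.18 = 35.82.
Midpoints: P̄ = 84.09, Q̄ = 1557.5.
ε = (ΔQ/ΔP)(P̄/Q̄) = (-1065/35.82)(84.09/1557.5).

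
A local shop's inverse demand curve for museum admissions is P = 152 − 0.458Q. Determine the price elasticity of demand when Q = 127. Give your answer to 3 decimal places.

-1.613

At Q = 127, P = 152 − 0.458(127) = 93.83.
dP/dQ = −0.458, so dQ/dP = 1/(−0.458) = -2.183.
ε = (dQ/dP)(P/Q) = (-2.183)(93.83/127).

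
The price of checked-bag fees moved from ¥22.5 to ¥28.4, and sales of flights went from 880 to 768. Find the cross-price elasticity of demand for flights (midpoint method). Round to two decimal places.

ΔQ_x = 768 − 880 = -112; ΔP_y = 28.4 − 22.5 = 5.9.
Midpoints: P̄_y = 25.45, Q̄_x = 824.0.
ε_xy = (ΔQ_x/ΔP_y)(P̄_y/Q̄_x) = (-112/5.9)(25.45/824.0).

-0.59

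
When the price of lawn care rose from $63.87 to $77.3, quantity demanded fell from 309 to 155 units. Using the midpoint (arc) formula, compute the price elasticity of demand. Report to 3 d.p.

ΔQ = 155 − 309 = -154; ΔP = 77.3 − 63.87 = 13.43.
Midpoints: P̄ = 70.58, Q̄ = 232.0.
ε = (ΔQ/ΔP)(P̄/Q̄) = (-154/13.43)(70.58/232.0).

-3.489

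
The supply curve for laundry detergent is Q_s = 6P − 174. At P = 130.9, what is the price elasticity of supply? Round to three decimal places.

1.285

At P = 130.9, Q_s = 611.40.
dQ_s/dP = 6.
ε_s = (dQ_s/dP)(P/Q_s) = (6)(130.9/611.40).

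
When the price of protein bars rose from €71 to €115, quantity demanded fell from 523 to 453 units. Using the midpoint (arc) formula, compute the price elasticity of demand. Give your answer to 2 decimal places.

ΔQ = 453 − 523 = -70; ΔP = 115 − 71 = 44.
Midpoints: P̄ = 93.00, Q̄ = 488.0.
ε = (ΔQ/ΔP)(P̄/Q̄) = (-70/44)(93.00/488.0).

-0.30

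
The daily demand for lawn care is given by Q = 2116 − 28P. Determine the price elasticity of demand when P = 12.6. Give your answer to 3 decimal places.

At P = 12.6, Q = 1763.200.
dQ/dP = −28.
ε = (dQ/dP)(P/Q) = (-28)(12.6/1763.200).

-0.200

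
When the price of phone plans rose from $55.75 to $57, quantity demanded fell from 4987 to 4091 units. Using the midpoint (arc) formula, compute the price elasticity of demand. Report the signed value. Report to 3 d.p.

-8.903

ΔQ = 4091 − 4987 = -896; ΔP = 57 − 55.75 = 1.25.
Midpoints: P̄ = 56.38, Q̄ = 4539.0.
ε = (ΔQ/ΔP)(P̄/Q̄) = (-896/1.25)(56.38/4539.0).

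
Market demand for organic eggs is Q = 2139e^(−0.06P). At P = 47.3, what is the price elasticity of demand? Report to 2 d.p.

At P = 47.3, Q = 125.223.
dQ/dP = −0.06·2139e^(−0.06P) = −0.06Q = -7.513.
ε = (dQ/dP)(P/Q) = (-7.513)(47.3/125.223).

-2.84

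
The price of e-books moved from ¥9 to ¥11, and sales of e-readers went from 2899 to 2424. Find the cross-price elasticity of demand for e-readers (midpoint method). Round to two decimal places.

-0.89

ΔQ_x = 2424 − 2899 = -475; ΔP_y = 11 − 9 = 2.
Midpoints: P̄_y = 10.00, Q̄_x = 2661.5.
ε_xy = (ΔQ_x/ΔP_y)(P̄_y/Q̄_x) = (-475/2)(10.00/2661.5).
ε_xy < 0, so the goods are complements.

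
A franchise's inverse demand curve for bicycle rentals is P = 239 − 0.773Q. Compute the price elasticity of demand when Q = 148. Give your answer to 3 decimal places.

-1.089

At Q = 148, P = 239 − 0.773(148) = 124.60.
dP/dQ = −0.773, so dQ/dP = 1/(−0.773) = -1.294.
ε = (dQ/dP)(P/Q) = (-1.294)(124.60/148).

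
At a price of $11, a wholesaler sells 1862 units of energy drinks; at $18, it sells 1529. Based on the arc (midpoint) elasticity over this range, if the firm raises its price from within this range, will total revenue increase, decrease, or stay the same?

increase

Arc ε = (-333/7)(14.50/1695.5) ≈ -0.407.
|ε| = 0.41 < 1, so demand is inelastic. A price rise therefore raises total revenue.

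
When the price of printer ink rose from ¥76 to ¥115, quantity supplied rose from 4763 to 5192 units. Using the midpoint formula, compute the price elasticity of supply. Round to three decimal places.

0.211

ΔQ = 5192 − 4763 = 429; ΔP = 115 − 76 = 39.
Midpoints: P̄ = 95.50, Q̄ = 4977.5.
ε_s = (ΔQ/ΔP)(P̄/Q̄) = (429/39)(95.50/4977.5).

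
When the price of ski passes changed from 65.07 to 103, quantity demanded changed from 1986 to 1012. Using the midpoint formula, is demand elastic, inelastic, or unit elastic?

elastic

Arc ε ≈ -1.440.
|ε| = 1.44 > 1.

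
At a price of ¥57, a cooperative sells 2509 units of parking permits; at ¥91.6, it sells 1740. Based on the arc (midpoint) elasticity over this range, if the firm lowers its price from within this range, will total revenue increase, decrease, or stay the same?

Arc ε = (-769/34.6)(74.30/2124.5) ≈ -0.777.
|ε| = 0.78 < 1, so demand is inelastic. A price cut therefore reduces total revenue.

decrease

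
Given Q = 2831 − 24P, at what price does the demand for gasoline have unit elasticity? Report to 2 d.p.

58.98

For linear demand Q = a − bP, ε = −bP/(a − bP). |ε| = 1 when bP = a − bP, i.e. P = a/(2b).
P = 2831/(2·24) = 2831/48 = 58.9792.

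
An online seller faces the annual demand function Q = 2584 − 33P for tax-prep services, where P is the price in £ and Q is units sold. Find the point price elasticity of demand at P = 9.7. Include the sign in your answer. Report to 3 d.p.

-0.141

At P = 9.7, Q = 2263.900.
dQ/dP = −33.
ε = (dQ/dP)(P/Q) = (-33)(9.7/2263.900).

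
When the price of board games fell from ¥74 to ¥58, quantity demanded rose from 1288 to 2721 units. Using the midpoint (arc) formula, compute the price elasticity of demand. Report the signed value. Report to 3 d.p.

-2.949

ΔQ = 2721 − 1288 = 1433; ΔP = 58 − 74 = -16.
Midpoints: P̄ = 66.00, Q̄ = 2004.5.
ε = (ΔQ/ΔP)(P̄/Q̄) = (1433/-16)(66.00/2004.5).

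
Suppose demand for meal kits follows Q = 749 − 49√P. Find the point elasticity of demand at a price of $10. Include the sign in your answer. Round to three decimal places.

At P = 10, Q = 594.048.
dQ/dP = −49/(2√P) = -7.748.
ε = (dQ/dP)(P/Q) = (-7.748)(10/594.048).

-0.130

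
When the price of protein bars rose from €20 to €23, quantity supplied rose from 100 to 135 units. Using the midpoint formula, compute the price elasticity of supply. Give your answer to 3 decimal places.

2.135

ΔQ = 135 − 100 = 35; ΔP = 23 − 20 = 3.
Midpoints: P̄ = 21.50, Q̄ = 117.5.
ε_s = (ΔQ/ΔP)(P̄/Q̄) = (35/3)(21.50/117.5).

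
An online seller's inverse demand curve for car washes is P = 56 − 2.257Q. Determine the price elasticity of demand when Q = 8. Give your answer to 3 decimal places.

At Q = 8, P = 56 − 2.257(8) = 37.94.
dP/dQ = −2.257, so dQ/dP = 1/(−2.257) = -0.443.
ε = (dQ/dP)(P/Q) = (-0.443)(37.94/8).

-2.101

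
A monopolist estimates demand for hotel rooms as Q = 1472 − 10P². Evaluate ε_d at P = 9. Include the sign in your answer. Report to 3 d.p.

At P = 9, Q = 662.
dQ/dP = −20P = -180.
ε = (dQ/dP)(P/Q) = (-180)(9/662).

-2.447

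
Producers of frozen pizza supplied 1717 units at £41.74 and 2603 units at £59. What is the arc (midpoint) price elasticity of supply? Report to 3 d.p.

1.197

ΔQ = 2603 − 1717 = 886; ΔP = 59 − 41.74 = 17.26.
Midpoints: P̄ = 50.37, Q̄ = 2160.0.
ε_s = (ΔQ/ΔP)(P̄/Q̄) = (886/17.26)(50.37/2160.0).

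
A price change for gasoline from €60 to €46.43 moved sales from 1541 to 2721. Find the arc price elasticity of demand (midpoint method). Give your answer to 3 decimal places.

-2.171

ΔQ = 2721 − 1541 = 1180; ΔP = 46.43 − 60 = -13.57.
Midpoints: P̄ = 53.22, Q̄ = 2131.0.
ε = (ΔQ/ΔP)(P̄/Q̄) = (1180/-13.57)(53.22/2131.0).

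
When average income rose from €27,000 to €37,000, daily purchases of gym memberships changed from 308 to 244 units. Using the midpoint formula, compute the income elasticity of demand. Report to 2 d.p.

ΔQ = -64, ΔI = 10000. Midpoints: Ī = 32,000, Q̄ = 276.0.
ε_I = (ΔQ/ΔI)(Ī/Q̄) = (-64/10000)(32000/276.0).

-0.74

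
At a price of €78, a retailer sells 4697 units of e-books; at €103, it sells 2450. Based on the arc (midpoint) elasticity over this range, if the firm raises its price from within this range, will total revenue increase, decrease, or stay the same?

decrease

Arc ε = (-2247/25)(90.50/3573.5) ≈ -2.276.
|ε| = 2.28 > 1, so demand is elastic. A price rise therefore reduces total revenue.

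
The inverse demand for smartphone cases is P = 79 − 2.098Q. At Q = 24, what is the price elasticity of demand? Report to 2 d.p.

-0.57

At Q = 24, P = 79 − 2.098(24) = 28.65.
dP/dQ = −2.098, so dQ/dP = 1/(−2.098) = -0.477.
ε = (dQ/dP)(P/Q) = (-0.477)(28.65/24).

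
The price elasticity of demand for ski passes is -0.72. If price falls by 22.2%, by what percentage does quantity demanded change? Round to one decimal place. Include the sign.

16.0%

%ΔQ ≈ ε × %ΔP = (-0.72)(-22.2%) = 15.98%.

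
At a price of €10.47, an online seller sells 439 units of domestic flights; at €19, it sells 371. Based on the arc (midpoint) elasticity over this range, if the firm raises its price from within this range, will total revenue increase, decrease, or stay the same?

Arc ε = (-68/8.53)(14.73/405.0) ≈ -0.290.
|ε| = 0.29 < 1, so demand is inelastic. A price rise therefore raises total revenue.

increase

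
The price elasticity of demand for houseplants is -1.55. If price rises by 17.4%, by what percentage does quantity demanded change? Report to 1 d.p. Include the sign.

-27.0%

%ΔQ ≈ ε × %ΔP = (-1.55)(17.4%) = -26.97%.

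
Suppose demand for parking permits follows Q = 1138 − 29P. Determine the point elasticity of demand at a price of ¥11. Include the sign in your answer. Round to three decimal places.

At P = 11, Q = 819.
dQ/dP = −29.
ε = (dQ/dP)(P/Q) = (-29)(11/819).

-0.389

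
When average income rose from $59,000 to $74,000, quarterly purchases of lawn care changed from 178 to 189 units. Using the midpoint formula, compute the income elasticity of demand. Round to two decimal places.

ΔQ = 11, ΔI = 15000. Midpoints: Ī = 66,500, Q̄ = 183.5.
ε_I = (ΔQ/ΔI)(Ī/Q̄) = (11/15000)(66500/183.5).

0.27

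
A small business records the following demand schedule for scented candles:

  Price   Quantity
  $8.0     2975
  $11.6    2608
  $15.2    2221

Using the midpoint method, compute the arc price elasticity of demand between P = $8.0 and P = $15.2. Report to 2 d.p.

At P = 8.0, Q = 2975; at P = 15.2, Q = 2221.
ΔQ = -754, ΔP = 7.2. Midpoints: P̄ = 11.60, Q̄ = 2598.0.
ε = (ΔQ/ΔP)(P̄/Q̄) = (-754/7.2)(11.60/2598.0).

-0.47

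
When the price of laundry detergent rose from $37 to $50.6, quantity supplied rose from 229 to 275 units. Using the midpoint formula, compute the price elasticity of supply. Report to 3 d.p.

ΔQ = 275 − 229 = 46; ΔP = 50.6 − 37 = 13.6.
Midpoints: P̄ = 43.80, Q̄ = 252.0.
ε_s = (ΔQ/ΔP)(P̄/Q̄) = (46/13.6)(43.80/252.0).

0.588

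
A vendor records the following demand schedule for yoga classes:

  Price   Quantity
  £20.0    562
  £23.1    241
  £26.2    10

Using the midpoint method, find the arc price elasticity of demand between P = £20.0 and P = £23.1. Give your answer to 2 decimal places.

-5.56

At P = 20.0, Q = 562; at P = 23.1, Q = 241.
ΔQ = -321, ΔP = 3.1. Midpoints: P̄ = 21.55, Q̄ = 401.5.
ε = (ΔQ/ΔP)(P̄/Q̄) = (-321/3.1)(21.55/401.5).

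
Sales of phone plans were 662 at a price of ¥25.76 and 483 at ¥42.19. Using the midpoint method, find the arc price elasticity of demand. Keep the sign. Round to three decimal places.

-0.647

ΔQ = 483 − 662 = -179; ΔP = 42.19 − 25.76 = 16.43.
Midpoints: P̄ = 33.98, Q̄ = 572.5.
ε = (ΔQ/ΔP)(P̄/Q̄) = (-179/16.43)(33.98/572.5).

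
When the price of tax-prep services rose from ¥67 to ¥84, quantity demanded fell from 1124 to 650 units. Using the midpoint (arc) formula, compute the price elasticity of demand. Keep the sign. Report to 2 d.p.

-2.37

ΔQ = 650 − 1124 = -474; ΔP = 84 − 67 = 17.
Midpoints: P̄ = 75.50, Q̄ = 887.0.
ε = (ΔQ/ΔP)(P̄/Q̄) = (-474/17)(75.50/887.0).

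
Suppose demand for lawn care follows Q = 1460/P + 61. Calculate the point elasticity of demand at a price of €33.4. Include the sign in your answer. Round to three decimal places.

-0.417

At P = 33.4, Q = 104.713.
dQ/dP = −1460/P² = -1.309.
ε = (dQ/dP)(P/Q) = (-1.309)(33.4/104.713).
|ε| < 1, so demand is inelastic at this price.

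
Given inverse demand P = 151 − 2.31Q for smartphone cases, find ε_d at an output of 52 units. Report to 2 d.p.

At Q = 52, P = 151 − 2.31(52) = 30.88.
dP/dQ = −2.31, so dQ/dP = 1/(−2.31) = -0.433.
ε = (dQ/dP)(P/Q) = (-0.433)(30.88/52).

-0.26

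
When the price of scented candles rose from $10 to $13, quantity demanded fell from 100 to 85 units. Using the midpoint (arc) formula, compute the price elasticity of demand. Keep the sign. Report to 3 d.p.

ΔQ = 85 − 100 = -15; ΔP = 13 − 10 = 3.
Midpoints: P̄ = 11.50, Q̄ = 92.5.
ε = (ΔQ/ΔP)(P̄/Q̄) = (-15/3)(11.50/92.5).

-0.622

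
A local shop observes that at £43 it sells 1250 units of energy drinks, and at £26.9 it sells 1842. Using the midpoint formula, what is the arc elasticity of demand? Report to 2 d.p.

-0.83

ΔQ = 1842 − 1250 = 592; ΔP = 26.9 − 43 = -16.1.
Midpoints: P̄ = 34.95, Q̄ = 1546.0.
ε = (ΔQ/ΔP)(P̄/Q̄) = (592/-16.1)(34.95/1546.0).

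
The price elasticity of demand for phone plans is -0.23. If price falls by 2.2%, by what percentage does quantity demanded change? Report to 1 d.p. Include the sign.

0.5%

%ΔQ ≈ ε × %ΔP = (-0.23)(-2.2%) = 0.51%.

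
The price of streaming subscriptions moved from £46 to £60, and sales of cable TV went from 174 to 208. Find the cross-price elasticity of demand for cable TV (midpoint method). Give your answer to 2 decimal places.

ΔQ_x = 208 − 174 = 34; ΔP_y = 60 − 46 = 14.
Midpoints: P̄_y = 53.00, Q̄_x = 191.0.
ε_xy = (ΔQ_x/ΔP_y)(P̄_y/Q̄_x) = (34/14)(53.00/191.0).
ε_xy > 0, so the goods are substitutes.

0.67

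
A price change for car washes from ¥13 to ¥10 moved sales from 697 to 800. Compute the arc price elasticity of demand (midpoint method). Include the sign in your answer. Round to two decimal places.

-0.53

ΔQ = 800 − 697 = 103; ΔP = 10 − 13 = -3.
Midpoints: P̄ = 11.50, Q̄ = 748.5.
ε = (ΔQ/ΔP)(P̄/Q̄) = (103/-3)(11.50/748.5).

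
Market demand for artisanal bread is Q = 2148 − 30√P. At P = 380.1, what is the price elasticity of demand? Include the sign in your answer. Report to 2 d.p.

At P = 380.1, Q = 1563.115.
dQ/dP = −30/(2√P) = -0.769.
ε = (dQ/dP)(P/Q) = (-0.769)(380.1/1563.115).

-0.19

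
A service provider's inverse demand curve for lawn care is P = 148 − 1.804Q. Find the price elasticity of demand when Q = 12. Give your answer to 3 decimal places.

At Q = 12, P = 148 − 1.804(12) = 126.35.
dP/dQ = −1.804, so dQ/dP = 1/(−1.804) = -0.554.
ε = (dQ/dP)(P/Q) = (-0.554)(126.35/12).

-5.837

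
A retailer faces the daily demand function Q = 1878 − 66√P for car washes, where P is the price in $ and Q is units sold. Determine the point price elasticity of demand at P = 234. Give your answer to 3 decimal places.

-0.581

At P = 234, Q = 868.394.
dQ/dP = −66/(2√P) = -2.157.
ε = (dQ/dP)(P/Q) = (-2.157)(234/868.394).
|ε| < 1, so demand is inelastic at this price.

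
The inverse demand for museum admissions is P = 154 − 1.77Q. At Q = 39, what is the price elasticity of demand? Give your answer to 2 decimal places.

-1.23

At Q = 39, P = 154 − 1.77(39) = 84.97.
dP/dQ = −1.77, so dQ/dP = 1/(−1.77) = -0.565.
ε = (dQ/dP)(P/Q) = (-0.565)(84.97/39).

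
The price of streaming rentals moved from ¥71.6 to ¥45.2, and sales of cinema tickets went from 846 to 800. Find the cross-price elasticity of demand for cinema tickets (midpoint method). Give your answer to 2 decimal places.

0.12

ΔQ_x = 800 − 846 = -46; ΔP_y = 45.2 − 71.6 = -26.4.
Midpoints: P̄_y = 58.40, Q̄_x = 823.0.
ε_xy = (ΔQ_x/ΔP_y)(P̄_y/Q̄_x) = (-46/-26.4)(58.40/823.0).
ε_xy > 0, so the goods are substitutes.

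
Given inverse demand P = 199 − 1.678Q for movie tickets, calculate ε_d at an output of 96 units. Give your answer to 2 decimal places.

At Q = 96, P = 199 − 1.678(96) = 37.91.
dP/dQ = −1.678, so dQ/dP = 1/(−1.678) = -0.596.
ε = (dQ/dP)(P/Q) = (-0.596)(37.91/96).

-0.24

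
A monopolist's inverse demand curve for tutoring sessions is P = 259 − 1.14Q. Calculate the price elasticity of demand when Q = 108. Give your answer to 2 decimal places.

At Q = 108, P = 259 − 1.14(108) = 135.88.
dP/dQ = −1.14, so dQ/dP = 1/(−1.14) = -0.877.
ε = (dQ/dP)(P/Q) = (-0.877)(135.88/108).

-1.10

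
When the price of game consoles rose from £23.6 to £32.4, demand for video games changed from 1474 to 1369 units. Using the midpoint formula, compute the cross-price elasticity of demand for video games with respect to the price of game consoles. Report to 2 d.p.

ΔQ_x = 1369 − 1474 = -105; ΔP_y = 32.4 − 23.6 = 8.8.
Midpoints: P̄_y = 28.00, Q̄_x = 1421.5.
ε_xy = (ΔQ_x/ΔP_y)(P̄_y/Q̄_x) = (-105/8.8)(28.00/1421.5).

-0.24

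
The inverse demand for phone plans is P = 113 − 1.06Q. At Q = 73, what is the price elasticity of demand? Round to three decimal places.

-0.460

At Q = 73, P = 113 − 1.06(73) = 35.62.
dP/dQ = −1.06, so dQ/dP = 1/(−1.06) = -0.943.
ε = (dQ/dP)(P/Q) = (-0.943)(35.62/73).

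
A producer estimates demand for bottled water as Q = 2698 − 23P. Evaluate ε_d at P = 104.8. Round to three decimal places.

-8.381

At P = 104.8, Q = 287.600.
dQ/dP = −23.
ε = (dQ/dP)(P/Q) = (-23)(104.8/287.600).
|ε| > 1, so demand is elastic at this price.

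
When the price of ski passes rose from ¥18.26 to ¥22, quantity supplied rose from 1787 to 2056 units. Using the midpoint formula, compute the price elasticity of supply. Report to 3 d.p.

0.754

ΔQ = 2056 − 1787 = 269; ΔP = 22 − 18.26 = 3.74.
Midpoints: P̄ = 20.13, Q̄ = 1921.5.
ε_s = (ΔQ/ΔP)(P̄/Q̄) = (269/3.74)(20.13/1921.5).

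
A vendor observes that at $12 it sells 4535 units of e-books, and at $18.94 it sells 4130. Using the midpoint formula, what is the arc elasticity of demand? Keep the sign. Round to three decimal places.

-0.208

ΔQ = 4130 − 4535 = -405; ΔP = 18.94 − 12 = 6.94.
Midpoints: P̄ = 15.47, Q̄ = 4332.5.
ε = (ΔQ/ΔP)(P̄/Q̄) = (-405/6.94)(15.47/4332.5).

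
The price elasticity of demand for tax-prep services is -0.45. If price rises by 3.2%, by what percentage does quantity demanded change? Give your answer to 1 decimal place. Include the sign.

%ΔQ ≈ ε × %ΔP = (-0.45)(3.2%) = -1.44%.

-1.4%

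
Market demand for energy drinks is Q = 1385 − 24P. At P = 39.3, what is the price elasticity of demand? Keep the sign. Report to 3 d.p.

At P = 39.3, Q = 441.800.
dQ/dP = −24.
ε = (dQ/dP)(P/Q) = (-24)(39.3/441.800).

-2.135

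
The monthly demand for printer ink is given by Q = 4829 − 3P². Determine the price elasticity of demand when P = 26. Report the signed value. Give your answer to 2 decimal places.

-1.45

At P = 26, Q = 2801.
dQ/dP = −6P = -156.
ε = (dQ/dP)(P/Q) = (-156)(26/2801).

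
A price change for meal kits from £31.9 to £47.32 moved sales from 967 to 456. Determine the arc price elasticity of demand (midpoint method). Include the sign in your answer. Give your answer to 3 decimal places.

ΔQ = 456 − 967 = -511; ΔP = 47.32 − 31.9 = 15.42.
Midpoints: P̄ = 39.61, Q̄ = 711.5.
ε = (ΔQ/ΔP)(P̄/Q̄) = (-511/15.42)(39.61/711.5).

-1.845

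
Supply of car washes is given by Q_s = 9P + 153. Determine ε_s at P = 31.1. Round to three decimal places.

At P = 31.1, Q_s = 432.90.
dQ_s/dP = 9.
ε_s = (dQ_s/dP)(P/Q_s) = (9)(31.1/432.90).

0.647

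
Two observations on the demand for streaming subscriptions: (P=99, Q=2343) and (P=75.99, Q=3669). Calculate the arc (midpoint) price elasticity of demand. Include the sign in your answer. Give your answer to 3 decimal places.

-1.677

ΔQ = 3669 − 2343 = 1326; ΔP = 75.99 − 99 = -23.01.
Midpoints: P̄ = 87.50, Q̄ = 3006.0.
ε = (ΔQ/ΔP)(P̄/Q̄) = (1326/-23.01)(87.50/3006.0).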